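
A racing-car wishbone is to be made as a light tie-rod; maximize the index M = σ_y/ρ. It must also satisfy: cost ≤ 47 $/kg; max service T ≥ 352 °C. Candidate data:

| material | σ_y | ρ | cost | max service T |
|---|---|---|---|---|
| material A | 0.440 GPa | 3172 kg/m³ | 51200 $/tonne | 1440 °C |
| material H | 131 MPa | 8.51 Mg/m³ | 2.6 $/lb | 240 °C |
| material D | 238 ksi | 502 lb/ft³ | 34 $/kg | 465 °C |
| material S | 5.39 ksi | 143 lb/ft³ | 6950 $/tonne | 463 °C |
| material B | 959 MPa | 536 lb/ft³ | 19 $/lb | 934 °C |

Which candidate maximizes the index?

material D

Screen on constraints: cost ≤ 47 $/kg; max service T ≥ 352 °C. Survivors: material D, material S, material B.
In SI units:
  material D: σ_y = 1641 MPa, ρ = 8041 kg/m³
  material S: σ_y = 37.16 MPa, ρ = 2291 kg/m³
  material B: σ_y = 959.0 MPa, ρ = 8586 kg/m³
  material D: M = 204 kN·m/kg
  material B: M = 112 kN·m/kg
  material S: M = 16.2 kN·m/kg
Material D has the largest M.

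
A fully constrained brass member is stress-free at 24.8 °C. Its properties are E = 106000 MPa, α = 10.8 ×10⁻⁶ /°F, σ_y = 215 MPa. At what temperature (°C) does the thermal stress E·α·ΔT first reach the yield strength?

E = 106000 MPa = 106.0 GPa.
α = 10.8×10⁻⁶/°F × 9/5 = 19.4×10⁻⁶/K.
E·α·ΔT = 215.0 MPa ⇒ ΔT = 215.0 / (106.0×10³ × 19.4×10⁻⁶) = 104.3 K.
T = 24.8 + 104.3 = 129.1 °C.

129 °C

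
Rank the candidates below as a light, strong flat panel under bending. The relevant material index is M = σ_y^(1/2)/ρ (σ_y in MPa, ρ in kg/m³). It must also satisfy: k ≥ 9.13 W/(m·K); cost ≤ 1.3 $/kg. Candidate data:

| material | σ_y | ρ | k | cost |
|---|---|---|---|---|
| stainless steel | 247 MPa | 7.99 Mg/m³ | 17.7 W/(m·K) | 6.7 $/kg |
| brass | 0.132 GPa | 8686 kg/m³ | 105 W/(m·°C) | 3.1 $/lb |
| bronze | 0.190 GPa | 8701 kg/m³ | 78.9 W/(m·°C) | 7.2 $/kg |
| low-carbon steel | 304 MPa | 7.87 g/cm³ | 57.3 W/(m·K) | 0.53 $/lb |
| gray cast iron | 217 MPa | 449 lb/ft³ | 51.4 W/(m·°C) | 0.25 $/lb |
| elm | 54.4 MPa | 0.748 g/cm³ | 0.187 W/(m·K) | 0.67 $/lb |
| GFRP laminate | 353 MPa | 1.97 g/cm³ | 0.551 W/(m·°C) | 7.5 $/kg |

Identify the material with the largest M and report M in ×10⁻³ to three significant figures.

Screen on constraints: k ≥ 9.13 W/(m·K); cost ≤ 1.3 $/kg. Survivors: low-carbon steel, gray cast iron.
After converting to SI:
  low-carbon steel: σ_y = 304.0 MPa, ρ = 7870 kg/m³
  gray cast iron: σ_y = 217.0 MPa, ρ = 7192 kg/m³
  low-carbon steel: M = 2.22×10⁻³
  gray cast iron: M = 2.05×10⁻³
The maximum is for low-carbon steel.

low-carbon steel, M = 2.22×10⁻³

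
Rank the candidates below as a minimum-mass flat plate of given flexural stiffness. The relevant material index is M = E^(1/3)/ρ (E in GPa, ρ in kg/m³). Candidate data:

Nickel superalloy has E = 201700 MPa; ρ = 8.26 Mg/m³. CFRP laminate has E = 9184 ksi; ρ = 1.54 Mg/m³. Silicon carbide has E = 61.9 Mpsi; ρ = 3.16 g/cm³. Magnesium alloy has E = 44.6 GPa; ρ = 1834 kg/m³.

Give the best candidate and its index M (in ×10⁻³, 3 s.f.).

CFRP laminate, M = 2.59×10⁻³

After converting to SI:
  nickel superalloy: E = 201.7 GPa, ρ = 8260 kg/m³
  CFRP laminate: E = 63.32 GPa, ρ = 1540 kg/m³
  silicon carbide: E = 426.8 GPa, ρ = 3160 kg/m³
  magnesium alloy: E = 44.60 GPa, ρ = 1834 kg/m³
  CFRP laminate: M = 2.59×10⁻³
  silicon carbide: M = 2.38×10⁻³
  magnesium alloy: M = 1.93×10⁻³
  nickel superalloy: M = 0.710×10⁻³
CFRP laminate has the largest M.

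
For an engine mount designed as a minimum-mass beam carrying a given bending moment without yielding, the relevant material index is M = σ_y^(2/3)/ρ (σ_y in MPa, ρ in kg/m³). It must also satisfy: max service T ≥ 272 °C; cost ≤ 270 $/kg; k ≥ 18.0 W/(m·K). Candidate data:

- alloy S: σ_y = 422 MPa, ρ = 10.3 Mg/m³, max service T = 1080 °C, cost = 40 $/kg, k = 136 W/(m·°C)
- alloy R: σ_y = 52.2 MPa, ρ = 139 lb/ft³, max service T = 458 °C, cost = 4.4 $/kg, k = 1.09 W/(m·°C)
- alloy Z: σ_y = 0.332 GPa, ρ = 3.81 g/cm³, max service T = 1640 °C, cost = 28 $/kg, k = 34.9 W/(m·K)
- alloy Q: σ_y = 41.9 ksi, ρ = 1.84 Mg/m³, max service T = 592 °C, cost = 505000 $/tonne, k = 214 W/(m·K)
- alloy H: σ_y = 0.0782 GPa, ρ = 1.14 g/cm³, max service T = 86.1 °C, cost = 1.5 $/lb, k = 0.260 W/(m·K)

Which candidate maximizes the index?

alloy Z

Screen on constraints: max service T ≥ 272 °C; cost ≤ 270 $/kg; k ≥ 18.0 W/(m·K). Survivors: alloy S, alloy Z.
In SI units:
  alloy S: σ_y = 422.0 MPa, ρ = 10300 kg/m³
  alloy Z: σ_y = 332.0 MPa, ρ = 3810 kg/m³
  alloy Z: M = 12.6×10⁻³
  alloy S: M = 5.46×10⁻³
The maximum is for alloy Z.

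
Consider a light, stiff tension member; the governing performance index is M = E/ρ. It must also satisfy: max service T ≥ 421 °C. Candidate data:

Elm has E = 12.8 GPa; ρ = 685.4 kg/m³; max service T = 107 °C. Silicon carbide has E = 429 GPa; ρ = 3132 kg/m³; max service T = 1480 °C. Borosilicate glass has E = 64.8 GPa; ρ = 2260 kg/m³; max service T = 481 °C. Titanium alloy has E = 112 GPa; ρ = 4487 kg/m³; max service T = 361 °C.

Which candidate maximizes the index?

silicon carbide

Screen on constraints: max service T ≥ 421 °C. Survivors: silicon carbide, borosilicate glass.
Computing M directly (units already consistent):
  silicon carbide: M = 137 MN·m/kg
  borosilicate glass: M = 28.7 MN·m/kg
Highest index: silicon carbide.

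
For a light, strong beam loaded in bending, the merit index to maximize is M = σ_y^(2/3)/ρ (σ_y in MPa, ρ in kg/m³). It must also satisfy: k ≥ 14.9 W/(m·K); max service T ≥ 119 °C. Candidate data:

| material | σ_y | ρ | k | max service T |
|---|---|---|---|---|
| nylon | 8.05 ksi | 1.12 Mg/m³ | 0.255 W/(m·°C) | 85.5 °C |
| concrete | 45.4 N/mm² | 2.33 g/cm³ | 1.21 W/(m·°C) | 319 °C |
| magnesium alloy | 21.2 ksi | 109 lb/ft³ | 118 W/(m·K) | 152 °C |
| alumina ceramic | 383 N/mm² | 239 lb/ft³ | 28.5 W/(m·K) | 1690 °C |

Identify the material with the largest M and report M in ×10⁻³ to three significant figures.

magnesium alloy, M = 15.9×10⁻³

Screen on constraints: k ≥ 14.9 W/(m·K); max service T ≥ 119 °C. Survivors: magnesium alloy, alumina ceramic.
Putting every candidate on a common basis:
  magnesium alloy: σ_y = 146.2 MPa, ρ = 1746 kg/m³
  alumina ceramic: σ_y = 383.0 MPa, ρ = 3828 kg/m³
  magnesium alloy: M = 15.9×10⁻³
  alumina ceramic: M = 13.8×10⁻³
Magnesium alloy has the largest M.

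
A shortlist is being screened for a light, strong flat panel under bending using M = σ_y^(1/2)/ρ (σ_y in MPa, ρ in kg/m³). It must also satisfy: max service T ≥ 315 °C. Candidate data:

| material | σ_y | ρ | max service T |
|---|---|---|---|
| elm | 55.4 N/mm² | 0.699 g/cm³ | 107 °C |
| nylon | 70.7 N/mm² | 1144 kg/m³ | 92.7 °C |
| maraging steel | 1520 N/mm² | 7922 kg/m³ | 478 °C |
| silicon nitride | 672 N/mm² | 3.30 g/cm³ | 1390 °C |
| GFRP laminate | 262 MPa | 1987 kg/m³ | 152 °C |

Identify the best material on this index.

Screen on constraints: max service T ≥ 315 °C. Survivors: maraging steel, silicon nitride.
Putting every candidate on a common basis:
  maraging steel: σ_y = 1520 MPa, ρ = 7922 kg/m³
  silicon nitride: σ_y = 672.0 MPa, ρ = 3300 kg/m³
  silicon nitride: M = 7.86×10⁻³
  maraging steel: M = 4.92×10⁻³
Silicon nitride has the largest M.

silicon nitride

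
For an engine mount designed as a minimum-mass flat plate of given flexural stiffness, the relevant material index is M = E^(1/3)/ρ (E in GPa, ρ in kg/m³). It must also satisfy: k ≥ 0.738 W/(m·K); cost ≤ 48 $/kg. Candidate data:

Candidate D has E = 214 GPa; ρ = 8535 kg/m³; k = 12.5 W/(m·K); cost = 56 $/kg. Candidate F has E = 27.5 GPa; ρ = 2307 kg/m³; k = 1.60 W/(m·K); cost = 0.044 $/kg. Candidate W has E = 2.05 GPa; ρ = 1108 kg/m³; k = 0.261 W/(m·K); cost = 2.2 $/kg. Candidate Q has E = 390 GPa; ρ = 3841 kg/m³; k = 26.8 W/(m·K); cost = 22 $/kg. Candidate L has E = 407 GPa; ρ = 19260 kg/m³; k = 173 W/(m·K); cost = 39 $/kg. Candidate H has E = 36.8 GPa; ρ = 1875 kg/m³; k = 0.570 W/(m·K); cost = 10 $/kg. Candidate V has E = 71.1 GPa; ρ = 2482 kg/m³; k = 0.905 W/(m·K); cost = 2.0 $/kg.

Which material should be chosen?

Screen on constraints: k ≥ 0.738 W/(m·K); cost ≤ 48 $/kg. Survivors: candidate F, candidate Q, candidate L, candidate V.
Per-candidate index values:
  candidate Q: M = 1.90×10⁻³
  candidate V: M = 1.67×10⁻³
  candidate F: M = 1.31×10⁻³
  candidate L: M = 0.385×10⁻³
Candidate Q ranks first.

candidate Q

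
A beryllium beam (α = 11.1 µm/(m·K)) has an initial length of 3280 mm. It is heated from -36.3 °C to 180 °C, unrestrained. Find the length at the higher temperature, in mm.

ΔT = 180 − (-36.3) = 216.3 K.
ΔL = α·L₀·ΔT = 11.1×10⁻⁶ × 3280 mm × 216.3 K = 7.88 mm.
L = L₀ + ΔL = 3280 + 7.88 = 3287.9 mm.

3287.9 mm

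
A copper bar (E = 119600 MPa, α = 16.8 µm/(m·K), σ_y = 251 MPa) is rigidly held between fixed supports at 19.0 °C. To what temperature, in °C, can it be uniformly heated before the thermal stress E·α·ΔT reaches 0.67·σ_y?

103 °C

E = 119600 MPa = 119.6 GPa.
E·α·ΔT = 168.2 MPa ⇒ ΔT = 168.2 / (119.6×10³ × 16.8×10⁻⁶) = 83.70 K.
T = 19.0 + 83.70 = 102.7 °C.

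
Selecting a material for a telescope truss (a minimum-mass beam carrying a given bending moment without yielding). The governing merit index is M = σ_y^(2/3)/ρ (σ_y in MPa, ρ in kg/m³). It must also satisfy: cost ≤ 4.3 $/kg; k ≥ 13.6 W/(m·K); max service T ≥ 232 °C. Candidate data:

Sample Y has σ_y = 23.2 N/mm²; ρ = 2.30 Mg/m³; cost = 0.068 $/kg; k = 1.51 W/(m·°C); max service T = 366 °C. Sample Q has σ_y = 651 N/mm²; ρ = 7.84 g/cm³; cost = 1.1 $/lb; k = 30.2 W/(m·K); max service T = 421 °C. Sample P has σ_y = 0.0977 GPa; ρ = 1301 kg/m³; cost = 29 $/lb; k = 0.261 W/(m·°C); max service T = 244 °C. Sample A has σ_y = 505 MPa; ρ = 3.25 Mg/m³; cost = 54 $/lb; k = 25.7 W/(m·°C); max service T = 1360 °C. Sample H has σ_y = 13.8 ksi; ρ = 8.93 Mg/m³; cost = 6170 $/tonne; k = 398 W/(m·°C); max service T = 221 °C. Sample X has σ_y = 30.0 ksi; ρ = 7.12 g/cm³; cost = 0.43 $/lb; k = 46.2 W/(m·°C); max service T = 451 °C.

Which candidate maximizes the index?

Screen on constraints: cost ≤ 4.3 $/kg; k ≥ 13.6 W/(m·K); max service T ≥ 232 °C. Survivors: sample Q, sample X.
Normalizing units and computing the index:
  sample Q: σ_y = 651.0 MPa, ρ = 7840 kg/m³
  sample X: σ_y = 206.8 MPa, ρ = 7120 kg/m³
  sample Q: M = 9.58×10⁻³
  sample X: M = 4.91×10⁻³
Sample Q ranks first.

sample Q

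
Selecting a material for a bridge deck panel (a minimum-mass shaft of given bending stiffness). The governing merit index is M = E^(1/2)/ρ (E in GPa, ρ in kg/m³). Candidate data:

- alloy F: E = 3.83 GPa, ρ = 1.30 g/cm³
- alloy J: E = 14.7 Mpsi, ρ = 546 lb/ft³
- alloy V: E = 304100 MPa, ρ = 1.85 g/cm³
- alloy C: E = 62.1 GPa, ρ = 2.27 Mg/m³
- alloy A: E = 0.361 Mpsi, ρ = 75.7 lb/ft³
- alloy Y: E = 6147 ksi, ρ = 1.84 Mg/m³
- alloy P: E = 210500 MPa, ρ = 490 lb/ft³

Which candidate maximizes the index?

Convert each candidate to consistent units, then evaluate M:
  alloy F: E = 3.830 GPa, ρ = 1300 kg/m³
  alloy J: E = 101.4 GPa, ρ = 8746 kg/m³
  alloy V: E = 304.1 GPa, ρ = 1850 kg/m³
  alloy C: E = 62.10 GPa, ρ = 2270 kg/m³
  alloy A: E = 2.489 GPa, ρ = 1213 kg/m³
  alloy Y: E = 42.38 GPa, ρ = 1840 kg/m³
  alloy P: E = 210.5 GPa, ρ = 7849 kg/m³
  alloy V: M = 9.43×10⁻³
  alloy Y: M = 3.54×10⁻³
  alloy C: M = 3.47×10⁻³
  alloy P: M = 1.85×10⁻³
  alloy F: M = 1.51×10⁻³
  alloy A: M = 1.30×10⁻³
  alloy J: M = 1.15×10⁻³
Alloy V has the largest M.

alloy V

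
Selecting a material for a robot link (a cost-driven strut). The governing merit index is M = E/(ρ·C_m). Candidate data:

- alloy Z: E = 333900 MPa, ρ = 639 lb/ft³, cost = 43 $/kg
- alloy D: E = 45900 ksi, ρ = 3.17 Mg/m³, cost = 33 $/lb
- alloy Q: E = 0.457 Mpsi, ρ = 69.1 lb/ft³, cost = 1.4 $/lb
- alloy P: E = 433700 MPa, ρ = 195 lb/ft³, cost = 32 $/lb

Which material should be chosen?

Normalizing units and computing the index:
  alloy Z: E = 333.9 GPa, ρ = 10240 kg/m³, cost = 43.00 $/kg
  alloy D: E = 316.5 GPa, ρ = 3170 kg/m³, cost = 72.75 $/kg
  alloy Q: E = 3.151 GPa, ρ = 1107 kg/m³, cost = 3.086 $/kg
  alloy P: E = 433.7 GPa, ρ = 3124 kg/m³, cost = 70.55 $/kg
  alloy P: M = 1.97 MN·m per $
  alloy D: M = 1.37 MN·m per $
  alloy Q: M = 0.922 MN·m per $
  alloy Z: M = 0.759 MN·m per $
Alloy P ranks first.

alloy P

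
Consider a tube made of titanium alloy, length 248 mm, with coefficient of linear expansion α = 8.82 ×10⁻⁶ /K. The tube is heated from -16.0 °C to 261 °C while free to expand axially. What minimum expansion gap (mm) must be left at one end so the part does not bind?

0.606 mm

ΔT = 261 − (-16.0) = 277.0 K.
ΔL = α·L₀·ΔT = 8.82×10⁻⁶ × 248 mm × 277.0 K = 0.606 mm.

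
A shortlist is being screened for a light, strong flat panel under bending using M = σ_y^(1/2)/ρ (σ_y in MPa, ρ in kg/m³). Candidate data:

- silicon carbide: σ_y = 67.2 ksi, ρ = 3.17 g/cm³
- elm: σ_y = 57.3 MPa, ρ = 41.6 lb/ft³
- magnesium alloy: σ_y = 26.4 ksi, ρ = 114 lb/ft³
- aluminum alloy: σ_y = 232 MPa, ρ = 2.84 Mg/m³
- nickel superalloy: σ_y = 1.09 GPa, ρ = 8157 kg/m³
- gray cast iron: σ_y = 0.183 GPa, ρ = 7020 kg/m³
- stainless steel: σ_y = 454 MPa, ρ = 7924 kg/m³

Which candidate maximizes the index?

elm

Putting every candidate on a common basis:
  silicon carbide: σ_y = 463.3 MPa, ρ = 3170 kg/m³
  elm: σ_y = 57.30 MPa, ρ = 666.4 kg/m³
  magnesium alloy: σ_y = 182.0 MPa, ρ = 1826 kg/m³
  aluminum alloy: σ_y = 232.0 MPa, ρ = 2840 kg/m³
  nickel superalloy: σ_y = 1090 MPa, ρ = 8157 kg/m³
  gray cast iron: σ_y = 183.0 MPa, ρ = 7020 kg/m³
  stainless steel: σ_y = 454.0 MPa, ρ = 7924 kg/m³
  elm: M = 11.4×10⁻³
  magnesium alloy: M = 7.39×10⁻³
  silicon carbide: M = 6.79×10⁻³
  aluminum alloy: M = 5.36×10⁻³
  nickel superalloy: M = 4.05×10⁻³
  stainless steel: M = 2.69×10⁻³
  gray cast iron: M = 1.93×10⁻³
Elm ranks first.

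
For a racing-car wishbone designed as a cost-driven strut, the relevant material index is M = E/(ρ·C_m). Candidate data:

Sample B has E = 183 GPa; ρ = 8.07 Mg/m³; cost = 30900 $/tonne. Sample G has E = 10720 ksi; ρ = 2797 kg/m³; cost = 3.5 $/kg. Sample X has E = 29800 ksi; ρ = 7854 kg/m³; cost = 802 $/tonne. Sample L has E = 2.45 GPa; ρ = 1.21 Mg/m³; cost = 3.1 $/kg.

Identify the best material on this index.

Normalizing units and computing the index:
  sample B: E = 183.0 GPa, ρ = 8070 kg/m³, cost = 30.90 $/kg
  sample G: E = 73.91 GPa, ρ = 2797 kg/m³, cost = 3.500 $/kg
  sample X: E = 205.5 GPa, ρ = 7854 kg/m³, cost = 0.8020 $/kg
  sample L: E = 2.450 GPa, ρ = 1210 kg/m³, cost = 3.100 $/kg
  sample X: M = 32.6 MN·m per $
  sample G: M = 7.55 MN·m per $
  sample B: M = 0.734 MN·m per $
  sample L: M = 0.653 MN·m per $
Sample X has the largest M.

sample X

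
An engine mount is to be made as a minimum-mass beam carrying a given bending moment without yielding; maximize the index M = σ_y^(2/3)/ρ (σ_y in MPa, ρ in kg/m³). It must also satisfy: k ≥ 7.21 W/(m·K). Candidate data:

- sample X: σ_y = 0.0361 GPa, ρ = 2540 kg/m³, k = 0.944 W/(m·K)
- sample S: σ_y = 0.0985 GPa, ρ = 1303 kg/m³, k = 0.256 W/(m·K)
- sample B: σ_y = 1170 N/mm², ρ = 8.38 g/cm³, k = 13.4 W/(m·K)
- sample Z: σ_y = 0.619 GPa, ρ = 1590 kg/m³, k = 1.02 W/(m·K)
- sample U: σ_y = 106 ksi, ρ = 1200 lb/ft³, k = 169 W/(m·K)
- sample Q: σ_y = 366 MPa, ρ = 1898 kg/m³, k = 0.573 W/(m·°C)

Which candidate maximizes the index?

sample B

Screen on constraints: k ≥ 7.21 W/(m·K). Survivors: sample B, sample U.
Normalizing units and computing the index:
  sample B: σ_y = 1170 MPa, ρ = 8380 kg/m³
  sample U: σ_y = 730.8 MPa, ρ = 19220 kg/m³
  sample B: M = 13.2×10⁻³
  sample U: M = 4.22×10⁻³
The maximum is for sample B.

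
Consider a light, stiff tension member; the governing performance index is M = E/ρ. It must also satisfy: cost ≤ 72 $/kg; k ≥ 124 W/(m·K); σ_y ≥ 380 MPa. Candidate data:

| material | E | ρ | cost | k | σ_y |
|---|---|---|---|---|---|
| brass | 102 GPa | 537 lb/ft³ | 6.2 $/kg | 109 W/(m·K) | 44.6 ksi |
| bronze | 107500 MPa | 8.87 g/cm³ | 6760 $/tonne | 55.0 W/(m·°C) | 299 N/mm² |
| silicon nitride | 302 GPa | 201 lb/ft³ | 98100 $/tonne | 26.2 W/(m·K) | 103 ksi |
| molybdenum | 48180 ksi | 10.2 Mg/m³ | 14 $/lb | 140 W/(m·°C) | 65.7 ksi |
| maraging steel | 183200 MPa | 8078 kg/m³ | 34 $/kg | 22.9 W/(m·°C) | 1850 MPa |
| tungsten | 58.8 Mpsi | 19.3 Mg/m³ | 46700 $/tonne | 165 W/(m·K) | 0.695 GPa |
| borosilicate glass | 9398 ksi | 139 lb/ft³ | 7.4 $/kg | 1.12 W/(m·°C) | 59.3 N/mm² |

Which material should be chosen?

Screen on constraints: cost ≤ 72 $/kg; k ≥ 124 W/(m·K); σ_y ≥ 380 MPa. Survivors: molybdenum, tungsten.
Convert each candidate to consistent units, then evaluate M:
  molybdenum: E = 332.2 GPa, ρ = 10200 kg/m³
  tungsten: E = 405.4 GPa, ρ = 19300 kg/m³
  molybdenum: M = 32.6 MN·m/kg
  tungsten: M = 21.0 MN·m/kg
Molybdenum ranks first.

molybdenum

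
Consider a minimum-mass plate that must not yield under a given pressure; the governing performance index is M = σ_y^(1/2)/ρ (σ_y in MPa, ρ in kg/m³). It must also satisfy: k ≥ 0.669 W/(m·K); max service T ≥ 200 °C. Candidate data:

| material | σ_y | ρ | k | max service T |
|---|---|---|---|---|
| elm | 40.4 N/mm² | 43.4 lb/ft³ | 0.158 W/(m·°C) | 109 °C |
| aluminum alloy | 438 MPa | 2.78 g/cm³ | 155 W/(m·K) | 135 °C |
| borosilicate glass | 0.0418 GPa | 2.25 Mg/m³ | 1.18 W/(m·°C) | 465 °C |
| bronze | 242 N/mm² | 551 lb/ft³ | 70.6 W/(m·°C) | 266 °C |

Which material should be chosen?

borosilicate glass

Screen on constraints: k ≥ 0.669 W/(m·K); max service T ≥ 200 °C. Survivors: borosilicate glass, bronze.
After converting to SI:
  borosilicate glass: σ_y = 41.80 MPa, ρ = 2250 kg/m³
  bronze: σ_y = 242.0 MPa, ρ = 8826 kg/m³
  borosilicate glass: M = 2.87×10⁻³
  bronze: M = 1.76×10⁻³
Borosilicate glass ranks first.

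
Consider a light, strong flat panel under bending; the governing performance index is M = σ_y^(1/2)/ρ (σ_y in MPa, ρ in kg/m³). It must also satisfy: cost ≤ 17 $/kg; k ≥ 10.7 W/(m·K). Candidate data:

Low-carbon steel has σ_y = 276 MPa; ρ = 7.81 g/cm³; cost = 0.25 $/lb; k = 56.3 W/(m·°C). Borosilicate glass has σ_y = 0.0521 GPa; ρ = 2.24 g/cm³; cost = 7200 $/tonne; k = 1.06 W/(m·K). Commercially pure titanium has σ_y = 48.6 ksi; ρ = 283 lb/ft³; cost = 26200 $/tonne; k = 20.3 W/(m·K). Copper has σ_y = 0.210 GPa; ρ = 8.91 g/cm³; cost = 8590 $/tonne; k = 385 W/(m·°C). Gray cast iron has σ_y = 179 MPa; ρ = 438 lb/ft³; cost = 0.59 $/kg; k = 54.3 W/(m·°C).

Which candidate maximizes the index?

low-carbon steel

Screen on constraints: cost ≤ 17 $/kg; k ≥ 10.7 W/(m·K). Survivors: low-carbon steel, copper, gray cast iron.
Putting every candidate on a common basis:
  low-carbon steel: σ_y = 276.0 MPa, ρ = 7810 kg/m³
  copper: σ_y = 210.0 MPa, ρ = 8910 kg/m³
  gray cast iron: σ_y = 179.0 MPa, ρ = 7016 kg/m³
  low-carbon steel: M = 2.13×10⁻³
  gray cast iron: M = 1.91×10⁻³
  copper: M = 1.63×10⁻³
Highest index: low-carbon steel.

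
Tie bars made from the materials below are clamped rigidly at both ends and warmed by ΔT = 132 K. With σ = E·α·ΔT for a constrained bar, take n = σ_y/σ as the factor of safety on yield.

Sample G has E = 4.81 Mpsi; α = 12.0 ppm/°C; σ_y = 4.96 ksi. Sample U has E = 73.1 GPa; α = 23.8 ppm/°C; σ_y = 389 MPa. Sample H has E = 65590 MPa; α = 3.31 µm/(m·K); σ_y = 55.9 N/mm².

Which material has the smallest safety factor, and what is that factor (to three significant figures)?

sample G, n = 0.651

With everything in SI (GPa, ×10⁻⁶/K, MPa):
  sample G: E = 33.16, α = 12.0, σ_y = 34.20 → σ = 52.5 MPa, n = 0.651
  sample U: E = 73.10, α = 23.8, σ_y = 389.0 → σ = 230 MPa, n = 1.69
  sample H: E = 65.59, α = 3.31, σ_y = 55.90 → σ = 28.7 MPa, n = 1.95
Sample G has the lowest safety factor, n = 0.651.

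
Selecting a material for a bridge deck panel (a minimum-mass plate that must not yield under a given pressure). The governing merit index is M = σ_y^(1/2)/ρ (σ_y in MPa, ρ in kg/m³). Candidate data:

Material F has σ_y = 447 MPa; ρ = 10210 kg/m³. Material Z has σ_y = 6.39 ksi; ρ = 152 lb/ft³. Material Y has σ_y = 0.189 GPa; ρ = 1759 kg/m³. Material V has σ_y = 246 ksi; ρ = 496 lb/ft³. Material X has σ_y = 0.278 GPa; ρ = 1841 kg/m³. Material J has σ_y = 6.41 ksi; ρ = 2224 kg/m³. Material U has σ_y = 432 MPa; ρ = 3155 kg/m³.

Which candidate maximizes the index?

material X

Normalizing units and computing the index:
  material F: σ_y = 447.0 MPa, ρ = 10210 kg/m³
  material Z: σ_y = 44.06 MPa, ρ = 2435 kg/m³
  material Y: σ_y = 189.0 MPa, ρ = 1759 kg/m³
  material V: σ_y = 1696 MPa, ρ = 7945 kg/m³
  material X: σ_y = 278.0 MPa, ρ = 1841 kg/m³
  material J: σ_y = 44.20 MPa, ρ = 2224 kg/m³
  material U: σ_y = 432.0 MPa, ρ = 3155 kg/m³
  material X: M = 9.06×10⁻³
  material Y: M = 7.82×10⁻³
  material U: M = 6.59×10⁻³
  material V: M = 5.18×10⁻³
  material J: M = 2.99×10⁻³
  material Z: M = 2.73×10⁻³
  material F: M = 2.07×10⁻³
Highest index: material X.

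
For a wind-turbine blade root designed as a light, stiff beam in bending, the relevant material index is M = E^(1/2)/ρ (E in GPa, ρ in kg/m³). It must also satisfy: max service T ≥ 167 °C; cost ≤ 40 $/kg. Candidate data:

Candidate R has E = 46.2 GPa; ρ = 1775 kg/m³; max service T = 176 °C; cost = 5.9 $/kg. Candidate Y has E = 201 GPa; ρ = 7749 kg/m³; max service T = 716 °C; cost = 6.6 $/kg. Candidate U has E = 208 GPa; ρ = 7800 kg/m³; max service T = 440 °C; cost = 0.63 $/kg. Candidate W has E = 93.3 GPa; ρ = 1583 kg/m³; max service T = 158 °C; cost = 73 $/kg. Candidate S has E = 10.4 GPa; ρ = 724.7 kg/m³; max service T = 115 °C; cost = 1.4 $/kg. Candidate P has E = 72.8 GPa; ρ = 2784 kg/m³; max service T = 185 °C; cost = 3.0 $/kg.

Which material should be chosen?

Screen on constraints: max service T ≥ 167 °C; cost ≤ 40 $/kg. Survivors: candidate R, candidate Y, candidate U, candidate P.
Per-candidate index values:
  candidate R: M = 3.83×10⁻³
  candidate P: M = 3.06×10⁻³
  candidate U: M = 1.85×10⁻³
  candidate Y: M = 1.83×10⁻³
Highest index: candidate R.

candidate R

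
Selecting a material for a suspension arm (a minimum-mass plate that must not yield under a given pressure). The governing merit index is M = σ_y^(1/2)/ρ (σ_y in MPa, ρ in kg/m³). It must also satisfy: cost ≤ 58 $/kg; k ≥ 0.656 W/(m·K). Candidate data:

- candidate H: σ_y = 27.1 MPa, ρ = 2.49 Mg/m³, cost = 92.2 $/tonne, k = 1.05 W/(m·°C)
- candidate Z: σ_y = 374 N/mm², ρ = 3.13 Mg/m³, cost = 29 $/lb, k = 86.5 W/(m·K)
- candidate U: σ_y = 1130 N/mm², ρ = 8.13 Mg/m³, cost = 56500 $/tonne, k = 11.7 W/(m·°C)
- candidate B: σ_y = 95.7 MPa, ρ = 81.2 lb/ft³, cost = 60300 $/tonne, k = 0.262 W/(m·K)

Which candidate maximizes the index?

candidate U

Screen on constraints: cost ≤ 58 $/kg; k ≥ 0.656 W/(m·K). Survivors: candidate H, candidate U.
In SI units:
  candidate H: σ_y = 27.10 MPa, ρ = 2490 kg/m³
  candidate U: σ_y = 1130 MPa, ρ = 8130 kg/m³
  candidate U: M = 4.13×10⁻³
  candidate H: M = 2.09×10⁻³
The maximum is for candidate U.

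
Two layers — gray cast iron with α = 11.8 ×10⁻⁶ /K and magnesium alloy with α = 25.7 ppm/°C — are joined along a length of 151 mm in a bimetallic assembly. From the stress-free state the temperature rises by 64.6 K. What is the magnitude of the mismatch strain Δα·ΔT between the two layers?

Δα = |11.8 − 25.7|×10⁻⁶/K = 13.9×10⁻⁶/K.
Mismatch strain = Δα·ΔT = 13.9×10⁻⁶ × 64.6 = 8.98×10⁻⁴.

8.98×10⁻⁴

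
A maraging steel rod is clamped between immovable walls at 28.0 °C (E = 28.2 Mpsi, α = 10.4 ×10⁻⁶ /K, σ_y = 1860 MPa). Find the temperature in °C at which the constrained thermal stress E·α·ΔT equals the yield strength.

948 °C

E = 28.2 Mpsi = 194.4 GPa.
E·α·ΔT = 1860 MPa ⇒ ΔT = 1860 / (194.4×10³ × 10.4×10⁻⁶) = 919.8 K.
T = 28.0 + 919.8 = 947.8 °C.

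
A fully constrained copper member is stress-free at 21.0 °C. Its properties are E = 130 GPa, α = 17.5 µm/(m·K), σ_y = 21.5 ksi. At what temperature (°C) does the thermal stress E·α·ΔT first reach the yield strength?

σ_y = 21.5 ksi = 148.2 MPa.
E·α·ΔT = 148.2 MPa ⇒ ΔT = 148.2 / (130.0×10³ × 17.5×10⁻⁶) = 65.16 K.
T = 21.0 + 65.16 = 86.16 °C.

86.2 °C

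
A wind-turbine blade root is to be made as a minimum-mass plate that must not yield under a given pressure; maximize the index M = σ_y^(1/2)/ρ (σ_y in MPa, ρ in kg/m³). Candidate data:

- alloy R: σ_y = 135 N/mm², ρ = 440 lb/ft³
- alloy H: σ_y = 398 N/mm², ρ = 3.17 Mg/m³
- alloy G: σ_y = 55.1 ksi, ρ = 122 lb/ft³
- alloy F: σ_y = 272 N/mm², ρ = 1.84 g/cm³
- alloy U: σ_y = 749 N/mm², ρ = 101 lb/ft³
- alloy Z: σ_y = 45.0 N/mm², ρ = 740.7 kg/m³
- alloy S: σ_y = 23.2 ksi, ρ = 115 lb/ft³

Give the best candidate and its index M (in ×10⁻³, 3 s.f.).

After converting to SI:
  alloy R: σ_y = 135.0 MPa, ρ = 7048 kg/m³
  alloy H: σ_y = 398.0 MPa, ρ = 3170 kg/m³
  alloy G: σ_y = 379.9 MPa, ρ = 1954 kg/m³
  alloy F: σ_y = 272.0 MPa, ρ = 1840 kg/m³
  alloy U: σ_y = 749.0 MPa, ρ = 1618 kg/m³
  alloy Z: σ_y = 45.00 MPa, ρ = 740.7 kg/m³
  alloy S: σ_y = 160.0 MPa, ρ = 1842 kg/m³
  alloy U: M = 16.9×10⁻³
  alloy G: M = 9.97×10⁻³
  alloy Z: M = 9.06×10⁻³
  alloy F: M = 8.96×10⁻³
  alloy S: M = 6.87×10⁻³
  alloy H: M = 6.29×10⁻³
  alloy R: M = 1.65×10⁻³
Alloy U ranks first.

alloy U, M = 16.9×10⁻³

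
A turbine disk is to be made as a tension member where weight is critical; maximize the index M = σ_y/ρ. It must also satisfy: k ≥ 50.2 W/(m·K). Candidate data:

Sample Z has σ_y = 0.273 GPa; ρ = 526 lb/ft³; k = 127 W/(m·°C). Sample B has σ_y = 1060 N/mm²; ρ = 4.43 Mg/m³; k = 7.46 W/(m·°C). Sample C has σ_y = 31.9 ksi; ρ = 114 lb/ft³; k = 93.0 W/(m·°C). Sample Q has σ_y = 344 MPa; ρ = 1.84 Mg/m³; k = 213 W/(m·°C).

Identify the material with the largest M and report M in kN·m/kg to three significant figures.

Screen on constraints: k ≥ 50.2 W/(m·K). Survivors: sample Z, sample C, sample Q.
Convert each candidate to consistent units, then evaluate M:
  sample Z: σ_y = 273.0 MPa, ρ = 8426 kg/m³
  sample C: σ_y = 219.9 MPa, ρ = 1826 kg/m³
  sample Q: σ_y = 344.0 MPa, ρ = 1840 kg/m³
  sample Q: M = 187 kN·m/kg
  sample C: M = 120 kN·m/kg
  sample Z: M = 32.4 kN·m/kg
Sample Q ranks first.

sample Q, M = 187 kN·m/kg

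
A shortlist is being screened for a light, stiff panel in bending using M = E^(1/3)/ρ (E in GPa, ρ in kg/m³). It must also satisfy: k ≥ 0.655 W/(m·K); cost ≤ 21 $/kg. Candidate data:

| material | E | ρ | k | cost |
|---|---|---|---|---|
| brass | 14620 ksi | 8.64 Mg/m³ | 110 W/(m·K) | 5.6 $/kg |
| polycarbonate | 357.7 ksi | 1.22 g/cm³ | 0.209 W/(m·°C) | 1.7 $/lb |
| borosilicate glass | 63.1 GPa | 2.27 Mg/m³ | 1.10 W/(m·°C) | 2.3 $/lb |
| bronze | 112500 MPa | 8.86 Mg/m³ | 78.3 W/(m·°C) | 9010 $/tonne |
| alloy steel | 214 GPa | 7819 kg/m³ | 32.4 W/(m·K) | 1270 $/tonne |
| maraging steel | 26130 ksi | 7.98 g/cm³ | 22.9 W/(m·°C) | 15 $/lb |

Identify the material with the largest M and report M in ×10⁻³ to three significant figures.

borosilicate glass, M = 1.75×10⁻³

Screen on constraints: k ≥ 0.655 W/(m·K); cost ≤ 21 $/kg. Survivors: brass, borosilicate glass, bronze, alloy steel.
Putting every candidate on a common basis:
  brass: E = 100.8 GPa, ρ = 8640 kg/m³
  borosilicate glass: E = 63.10 GPa, ρ = 2270 kg/m³
  bronze: E = 112.5 GPa, ρ = 8860 kg/m³
  alloy steel: E = 214.0 GPa, ρ = 7819 kg/m³
  borosilicate glass: M = 1.75×10⁻³
  alloy steel: M = 0.765×10⁻³
  bronze: M = 0.545×10⁻³
  brass: M = 0.539×10⁻³
The maximum is for borosilicate glass.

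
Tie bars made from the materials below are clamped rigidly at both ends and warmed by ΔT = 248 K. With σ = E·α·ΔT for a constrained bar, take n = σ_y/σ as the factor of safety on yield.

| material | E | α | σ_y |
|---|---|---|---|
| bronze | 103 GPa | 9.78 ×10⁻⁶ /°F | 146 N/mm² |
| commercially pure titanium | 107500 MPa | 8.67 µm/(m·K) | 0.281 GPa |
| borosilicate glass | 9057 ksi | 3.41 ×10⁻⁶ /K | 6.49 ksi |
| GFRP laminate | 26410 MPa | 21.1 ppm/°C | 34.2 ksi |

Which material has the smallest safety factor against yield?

bronze

In consistent units (E in GPa, α in ×10⁻⁶/K, σ_y in MPa):
  bronze: E = 103.0, α = 17.6, σ_y = 146.0 → σ = 450 MPa, n = 0.325
  commercially pure titanium: E = 107.5, α = 8.67, σ_y = 281.0 → σ = 231 MPa, n = 1.22
  borosilicate glass: E = 62.45, α = 3.41, σ_y = 44.75 → σ = 52.8 MPa, n = 0.847
  GFRP laminate: E = 26.41, α = 21.1, σ_y = 235.8 → σ = 138 MPa, n = 1.71
Smallest n: bronze with n = 0.325.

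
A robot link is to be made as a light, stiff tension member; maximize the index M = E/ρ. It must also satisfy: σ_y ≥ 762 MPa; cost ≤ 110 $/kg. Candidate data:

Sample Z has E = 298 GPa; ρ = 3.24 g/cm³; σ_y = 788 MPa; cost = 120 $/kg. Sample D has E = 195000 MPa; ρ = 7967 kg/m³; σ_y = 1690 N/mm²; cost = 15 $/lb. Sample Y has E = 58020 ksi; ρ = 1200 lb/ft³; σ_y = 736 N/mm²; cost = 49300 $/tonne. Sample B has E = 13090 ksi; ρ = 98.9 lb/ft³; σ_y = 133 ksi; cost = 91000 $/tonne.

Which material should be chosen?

Screen on constraints: σ_y ≥ 762 MPa; cost ≤ 110 $/kg. Survivors: sample D, sample B.
In SI units:
  sample D: E = 195.0 GPa, ρ = 7967 kg/m³
  sample B: E = 90.25 GPa, ρ = 1584 kg/m³
  sample B: M = 57.0 MN·m/kg
  sample D: M = 24.5 MN·m/kg
Sample B ranks first.

sample B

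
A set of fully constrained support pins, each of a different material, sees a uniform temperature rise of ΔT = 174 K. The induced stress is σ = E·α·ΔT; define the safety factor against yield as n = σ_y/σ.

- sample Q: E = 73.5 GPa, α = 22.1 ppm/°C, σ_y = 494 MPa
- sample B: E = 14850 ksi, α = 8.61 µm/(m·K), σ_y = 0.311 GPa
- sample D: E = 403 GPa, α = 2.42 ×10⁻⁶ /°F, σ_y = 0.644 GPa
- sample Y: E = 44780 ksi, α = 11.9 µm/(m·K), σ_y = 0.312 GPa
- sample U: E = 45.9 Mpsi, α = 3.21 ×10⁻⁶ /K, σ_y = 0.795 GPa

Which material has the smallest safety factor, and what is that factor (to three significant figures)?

Converting E to GPa, α to ×10⁻⁶/K, σ_y to MPa, then σ and n for each:
  sample Q: E = 73.50, α = 22.1, σ_y = 494.0 → σ = 283 MPa, n = 1.75
  sample B: E = 102.4, α = 8.61, σ_y = 311.0 → σ = 153 MPa, n = 2.03
  sample D: E = 403.0, α = 4.36, σ_y = 644.0 → σ = 305 MPa, n = 2.11
  sample Y: E = 308.7, α = 11.9, σ_y = 312.0 → σ = 639 MPa, n = 0.488
  sample U: E = 316.5, α = 3.21, σ_y = 795.0 → σ = 177 MPa, n = 4.50
Smallest n: sample Y with n = 0.488.

sample Y, n = 0.488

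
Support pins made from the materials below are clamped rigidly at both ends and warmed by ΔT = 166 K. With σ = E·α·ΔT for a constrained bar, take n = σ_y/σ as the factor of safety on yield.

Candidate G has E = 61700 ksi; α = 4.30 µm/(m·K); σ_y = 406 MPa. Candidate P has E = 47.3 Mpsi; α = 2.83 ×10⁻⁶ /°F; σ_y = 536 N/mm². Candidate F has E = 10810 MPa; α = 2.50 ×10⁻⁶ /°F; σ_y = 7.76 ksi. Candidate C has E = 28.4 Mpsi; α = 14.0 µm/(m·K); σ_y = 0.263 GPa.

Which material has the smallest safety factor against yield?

candidate C

In consistent units (E in GPa, α in ×10⁻⁶/K, σ_y in MPa):
  candidate G: E = 425.4, α = 4.30, σ_y = 406.0 → σ = 304 MPa, n = 1.34
  candidate P: E = 326.1, α = 5.09, σ_y = 536.0 → σ = 276 MPa, n = 1.94
  candidate F: E = 10.81, α = 4.50, σ_y = 53.50 → σ = 8.08 MPa, n = 6.63
  candidate C: E = 195.8, α = 14.0, σ_y = 263.0 → σ = 455 MPa, n = 0.578
Smallest n: candidate C with n = 0.578.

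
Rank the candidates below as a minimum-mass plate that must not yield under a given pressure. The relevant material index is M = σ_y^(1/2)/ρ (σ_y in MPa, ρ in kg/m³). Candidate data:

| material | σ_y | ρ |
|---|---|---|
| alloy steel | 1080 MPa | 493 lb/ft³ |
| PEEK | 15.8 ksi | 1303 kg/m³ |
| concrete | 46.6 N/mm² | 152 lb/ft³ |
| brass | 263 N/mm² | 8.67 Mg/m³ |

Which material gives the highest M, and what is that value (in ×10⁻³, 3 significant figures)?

Putting every candidate on a common basis:
  alloy steel: σ_y = 1080 MPa, ρ = 7897 kg/m³
  PEEK: σ_y = 108.9 MPa, ρ = 1303 kg/m³
  concrete: σ_y = 46.60 MPa, ρ = 2435 kg/m³
  brass: σ_y = 263.0 MPa, ρ = 8670 kg/m³
  PEEK: M = 8.01×10⁻³
  alloy steel: M = 4.16×10⁻³
  concrete: M = 2.80×10⁻³
  brass: M = 1.87×10⁻³
The maximum is for PEEK.

PEEK, M = 8.01×10⁻³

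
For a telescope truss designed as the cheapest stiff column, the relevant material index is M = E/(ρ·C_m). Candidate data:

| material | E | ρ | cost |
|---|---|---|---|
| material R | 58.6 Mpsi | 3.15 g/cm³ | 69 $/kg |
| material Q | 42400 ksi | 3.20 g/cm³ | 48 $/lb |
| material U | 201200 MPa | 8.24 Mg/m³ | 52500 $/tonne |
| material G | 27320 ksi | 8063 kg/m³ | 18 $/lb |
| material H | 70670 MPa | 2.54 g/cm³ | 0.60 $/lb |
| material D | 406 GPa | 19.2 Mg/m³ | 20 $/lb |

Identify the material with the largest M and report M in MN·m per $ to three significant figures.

In SI units:
  material R: E = 404.0 GPa, ρ = 3150 kg/m³, cost = 69.00 $/kg
  material Q: E = 292.3 GPa, ρ = 3200 kg/m³, cost = 105.8 $/kg
  material U: E = 201.2 GPa, ρ = 8240 kg/m³, cost = 52.50 $/kg
  material G: E = 188.4 GPa, ρ = 8063 kg/m³, cost = 39.68 $/kg
  material H: E = 70.67 GPa, ρ = 2540 kg/m³, cost = 1.323 $/kg
  material D: E = 406.0 GPa, ρ = 19200 kg/m³, cost = 44.09 $/kg
  material H: M = 21.0 MN·m per $
  material R: M = 1.86 MN·m per $
  material Q: M = 0.863 MN·m per $
  material G: M = 0.589 MN·m per $
  material D: M = 0.480 MN·m per $
  material U: M = 0.465 MN·m per $
Material H has the largest M.

material H, M = 21.0 MN·m per $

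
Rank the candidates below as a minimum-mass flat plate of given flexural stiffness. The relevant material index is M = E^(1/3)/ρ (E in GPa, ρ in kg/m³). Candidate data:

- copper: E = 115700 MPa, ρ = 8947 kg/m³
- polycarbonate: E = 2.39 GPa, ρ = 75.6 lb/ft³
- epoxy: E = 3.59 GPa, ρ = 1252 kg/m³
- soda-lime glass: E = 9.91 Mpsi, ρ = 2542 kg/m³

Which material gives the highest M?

soda-lime glass

In SI units:
  copper: E = 115.7 GPa, ρ = 8947 kg/m³
  polycarbonate: E = 2.390 GPa, ρ = 1211 kg/m³
  epoxy: E = 3.590 GPa, ρ = 1252 kg/m³
  soda-lime glass: E = 68.33 GPa, ρ = 2542 kg/m³
  soda-lime glass: M = 1.61×10⁻³
  epoxy: M = 1.22×10⁻³
  polycarbonate: M = 1.10×10⁻³
  copper: M = 0.545×10⁻³
Soda-lime glass ranks first.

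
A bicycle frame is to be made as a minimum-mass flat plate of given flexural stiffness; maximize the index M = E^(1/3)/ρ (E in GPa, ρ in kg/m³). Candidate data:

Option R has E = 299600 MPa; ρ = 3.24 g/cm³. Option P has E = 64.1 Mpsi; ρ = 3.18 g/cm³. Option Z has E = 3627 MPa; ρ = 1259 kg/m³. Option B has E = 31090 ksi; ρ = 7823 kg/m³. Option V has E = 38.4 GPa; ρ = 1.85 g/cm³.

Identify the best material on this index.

After converting to SI:
  option R: E = 299.6 GPa, ρ = 3240 kg/m³
  option P: E = 442.0 GPa, ρ = 3180 kg/m³
  option Z: E = 3.627 GPa, ρ = 1259 kg/m³
  option B: E = 214.4 GPa, ρ = 7823 kg/m³
  option V: E = 38.40 GPa, ρ = 1850 kg/m³
  option P: M = 2.40×10⁻³
  option R: M = 2.07×10⁻³
  option V: M = 1.82×10⁻³
  option Z: M = 1.22×10⁻³
  option B: M = 0.765×10⁻³
The maximum is for option P.

option P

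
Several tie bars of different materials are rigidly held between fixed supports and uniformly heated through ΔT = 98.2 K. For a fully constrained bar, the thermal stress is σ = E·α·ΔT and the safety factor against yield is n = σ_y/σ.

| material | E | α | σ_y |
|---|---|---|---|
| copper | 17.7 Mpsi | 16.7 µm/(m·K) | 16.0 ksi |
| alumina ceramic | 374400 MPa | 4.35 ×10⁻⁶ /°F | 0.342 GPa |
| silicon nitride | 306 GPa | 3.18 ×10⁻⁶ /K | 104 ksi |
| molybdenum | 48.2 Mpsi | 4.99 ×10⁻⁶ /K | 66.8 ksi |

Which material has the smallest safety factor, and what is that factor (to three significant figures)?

Converting E to GPa, α to ×10⁻⁶/K, σ_y to MPa, then σ and n for each:
  copper: E = 122.0, α = 16.7, σ_y = 110.3 → σ = 200 MPa, n = 0.551
  alumina ceramic: E = 374.4, α = 7.83, σ_y = 342.0 → σ = 288 MPa, n = 1.19
  silicon nitride: E = 306.0, α = 3.18, σ_y = 717.1 → σ = 95.6 MPa, n = 7.50
  molybdenum: E = 332.3, α = 4.99, σ_y = 460.6 → σ = 163 MPa, n = 2.83
Smallest n: copper with n = 0.551.

copper, n = 0.551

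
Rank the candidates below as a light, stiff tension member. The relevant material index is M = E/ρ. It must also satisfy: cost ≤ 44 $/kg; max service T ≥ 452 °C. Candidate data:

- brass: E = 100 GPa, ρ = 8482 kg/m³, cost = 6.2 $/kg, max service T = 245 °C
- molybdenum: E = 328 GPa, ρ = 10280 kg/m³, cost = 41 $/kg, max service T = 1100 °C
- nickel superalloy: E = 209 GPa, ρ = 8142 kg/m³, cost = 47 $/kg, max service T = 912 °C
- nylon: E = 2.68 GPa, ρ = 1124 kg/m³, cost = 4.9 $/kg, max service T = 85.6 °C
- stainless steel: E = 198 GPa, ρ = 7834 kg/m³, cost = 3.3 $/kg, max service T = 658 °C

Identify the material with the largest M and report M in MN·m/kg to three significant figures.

molybdenum, M = 31.9 MN·m/kg

Screen on constraints: cost ≤ 44 $/kg; max service T ≥ 452 °C. Survivors: molybdenum, stainless steel.
Evaluate M for each candidate:
  molybdenum: M = 31.9 MN·m/kg
  stainless steel: M = 25.3 MN·m/kg
The maximum is for molybdenum.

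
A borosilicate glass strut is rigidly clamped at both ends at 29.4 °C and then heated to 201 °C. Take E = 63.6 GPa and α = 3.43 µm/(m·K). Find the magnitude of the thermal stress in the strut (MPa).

37.4 MPa

ΔT = 171.6 K. Constrained thermal stress σ = E·α·ΔT = 63.60×10³ MPa × 3.43×10⁻⁶ × 171.6 = 37.4 MPa (compressive).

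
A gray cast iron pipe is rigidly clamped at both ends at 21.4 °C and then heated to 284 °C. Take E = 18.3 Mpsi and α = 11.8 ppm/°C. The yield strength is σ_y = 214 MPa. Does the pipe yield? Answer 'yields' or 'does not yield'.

E = 18.3 Mpsi = 126.2 GPa.
ΔT = 262.6 K. Constrained thermal stress σ = E·α·ΔT = 126.2×10³ MPa × 11.8×10⁻⁶ × 262.6 = 391 MPa (compressive).
Compare to σ_y = 214 MPa: σ ≥ σ_y, so it yields.

yields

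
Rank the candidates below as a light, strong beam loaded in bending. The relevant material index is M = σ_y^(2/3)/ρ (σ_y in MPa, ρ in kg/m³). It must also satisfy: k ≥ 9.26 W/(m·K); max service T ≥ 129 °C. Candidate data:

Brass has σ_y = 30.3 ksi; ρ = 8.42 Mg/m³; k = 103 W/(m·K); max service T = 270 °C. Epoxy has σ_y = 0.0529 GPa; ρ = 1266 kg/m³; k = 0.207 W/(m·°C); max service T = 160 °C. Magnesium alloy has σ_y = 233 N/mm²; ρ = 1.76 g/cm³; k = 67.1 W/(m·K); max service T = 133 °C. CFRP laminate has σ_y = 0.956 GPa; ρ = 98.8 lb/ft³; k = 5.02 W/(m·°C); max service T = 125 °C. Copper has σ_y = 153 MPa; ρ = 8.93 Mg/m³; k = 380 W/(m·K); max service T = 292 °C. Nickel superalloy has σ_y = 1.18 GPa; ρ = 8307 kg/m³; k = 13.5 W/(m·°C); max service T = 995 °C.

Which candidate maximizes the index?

magnesium alloy

Screen on constraints: k ≥ 9.26 W/(m·K); max service T ≥ 129 °C. Survivors: brass, magnesium alloy, copper, nickel superalloy.
Normalizing units and computing the index:
  brass: σ_y = 208.9 MPa, ρ = 8420 kg/m³
  magnesium alloy: σ_y = 233.0 MPa, ρ = 1760 kg/m³
  copper: σ_y = 153.0 MPa, ρ = 8930 kg/m³
  nickel superalloy: σ_y = 1180 MPa, ρ = 8307 kg/m³
  magnesium alloy: M = 21.5×10⁻³
  nickel superalloy: M = 13.4×10⁻³
  brass: M = 4.18×10⁻³
  copper: M = 3.20×10⁻³
Magnesium alloy ranks first.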